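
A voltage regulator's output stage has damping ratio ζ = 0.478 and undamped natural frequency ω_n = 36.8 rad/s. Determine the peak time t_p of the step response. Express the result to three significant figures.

The damped frequency is ω_d = ω_n√(1−ζ²) = 36.8·√(1−0.228) = 32.3 rad/s.
Peak time t_p = π/ω_d = π/32.3 = 0.0972 s.

t_p ≈ 0.0972 s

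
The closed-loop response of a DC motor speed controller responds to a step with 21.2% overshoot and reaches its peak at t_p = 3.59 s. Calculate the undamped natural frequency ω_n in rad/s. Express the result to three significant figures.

The overshoot fixes ζ = −ln(OS)/√(π²+ln²(OS)) = 0.443.
t_p = π/ω_d ⇒ ω_d = 0.875 rad/s; then ω_n = ω_d/√(1−ζ²) = 0.976 rad/s.

ω_n ≈ 0.976 rad/s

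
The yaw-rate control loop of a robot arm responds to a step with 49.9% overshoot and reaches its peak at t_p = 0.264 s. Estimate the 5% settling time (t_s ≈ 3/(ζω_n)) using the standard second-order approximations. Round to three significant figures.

ζ from %OS: ζ = |ln 0.499|/√(π²+ln²0.499) = 0.216.
t_p = π/ω_d ⇒ ω_d = 11.9 rad/s; then ω_n = ω_d/√(1−ζ²) = 12.2 rad/s.
t_s ≈ 3/(ζω_n) = 3/(0.216·12.2) = 1.14 s.

t_s ≈ 1.14 s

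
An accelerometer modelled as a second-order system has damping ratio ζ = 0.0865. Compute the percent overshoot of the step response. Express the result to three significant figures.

%OS ≈ 76.1%

For an underdamped second-order system, %OS = 100·exp(−πζ/√(1−ζ²)).
πζ/√(1−ζ²) = π·0.0865/√(1−0.00748) = 0.2728, so %OS = 100·e^(−0.2728) = 76.1%.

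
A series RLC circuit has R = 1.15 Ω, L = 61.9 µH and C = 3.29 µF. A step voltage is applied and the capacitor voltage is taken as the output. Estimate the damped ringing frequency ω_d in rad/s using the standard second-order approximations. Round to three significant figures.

ω_d ≈ 69500 rad/s

For a series RLC circuit (capacitor voltage as output), ω_n = 1/√(LC) = 1/√(61.9 µH · 3.29 µF) = 70100 rad/s.
ζ = (R/2)·√(C/L) = (1.15/2)·√(3.29 µF/61.9 µH) = 0.133.
ω_d = 70100·√(1 − 0.133²) = 69500 rad/s.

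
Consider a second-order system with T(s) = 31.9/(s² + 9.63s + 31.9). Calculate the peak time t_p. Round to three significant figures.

Matching coefficients with s² + 2ζω_n s + ω_n² gives ω_n² = 31.9 ⇒ ω_n = 5.65 rad/s, and ζ = 9.63/(2ω_n) = 0.853.
The damped frequency ω_d = ω_n√(1−ζ²) = 2.95 rad/s. Then t_p = π/ω_d = 1.06 s.

t_p ≈ 1.06 s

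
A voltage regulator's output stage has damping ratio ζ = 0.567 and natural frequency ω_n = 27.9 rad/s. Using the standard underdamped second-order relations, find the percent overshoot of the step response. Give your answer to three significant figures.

For an underdamped second-order system, %OS = 100·exp(−πζ/√(1−ζ²)).
πζ/√(1−ζ²) = π·0.567/√(1−0.321) = 2.162, so %OS = 100·e^(−2.162) = 11.5%.

%OS ≈ 11.5%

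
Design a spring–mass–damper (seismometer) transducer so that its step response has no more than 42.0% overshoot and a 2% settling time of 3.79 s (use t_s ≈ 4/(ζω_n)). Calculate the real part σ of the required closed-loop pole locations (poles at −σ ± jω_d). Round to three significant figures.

The settling-time spec alone fixes σ = ζω_n = 4/t_s = 4/3.79 = 1.06.
(Overshoot then fixes ζ = 0.266 and hence ω_d = σ·√(1−ζ²)/ζ = 3.82 rad/s.)

σ ≈ 1.06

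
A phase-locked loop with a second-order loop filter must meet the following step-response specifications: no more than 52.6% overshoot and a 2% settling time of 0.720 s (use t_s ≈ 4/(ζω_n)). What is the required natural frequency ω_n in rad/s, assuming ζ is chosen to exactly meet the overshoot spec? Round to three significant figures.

ζ = −ln(OS)/√(π² + (ln OS)²). With OS = 0.526, ln OS = −0.6425 and ζ = 0.6425/3.207 = 0.200.
Then ω_n = 4/(ζ t_s) = 4/(0.200 × 0.720) = 27.7 rad/s.

ω_n ≈ 27.7 rad/s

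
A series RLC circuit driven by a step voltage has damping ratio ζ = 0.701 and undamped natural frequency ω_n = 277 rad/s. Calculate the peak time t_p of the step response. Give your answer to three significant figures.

t_p ≈ 0.0159 s

The damped frequency is ω_d = ω_n√(1−ζ²) = 277·√(1−0.491) = 198 rad/s.
Peak time t_p = π/ω_d = π/198 = 0.0159 s.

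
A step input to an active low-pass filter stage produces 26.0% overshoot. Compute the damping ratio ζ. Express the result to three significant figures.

From %OS = 100·exp(−πζ/√(1−ζ²)), invert to get ζ = −ln(OS)/√(π² + ln²(OS)) with OS = 0.260.
−ln 0.260 = 1.347, so ζ = 1.347/√(π² + 1.815) = 0.394.

ζ ≈ 0.394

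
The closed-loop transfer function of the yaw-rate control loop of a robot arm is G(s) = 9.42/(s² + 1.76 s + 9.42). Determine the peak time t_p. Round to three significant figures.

t_p ≈ 1.07 s

Comparing the denominator to s² + 2ζω_n s + ω_n²: ω_n = √9.42 = 3.07 rad/s, and 2ζω_n = 1.76 so ζ = 1.76/(2·3.07) = 0.287.
ω_d = ω_n√(1−ζ²) = 2.94 rad/s. Then t_p = π/ω_d = 1.07 s.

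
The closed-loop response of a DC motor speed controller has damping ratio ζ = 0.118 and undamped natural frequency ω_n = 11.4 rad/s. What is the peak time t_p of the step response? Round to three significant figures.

t_p ≈ 0.278 s

The damped frequency is ω_d = ω_n√(1−ζ²) = 11.4·√(1−0.0139) = 11.3 rad/s.
Peak time t_p = π/ω_d = π/11.3 = 0.278 s.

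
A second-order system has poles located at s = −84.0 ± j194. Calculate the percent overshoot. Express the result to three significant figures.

%OS ≈ 25.7%

With σ = 84.0, ω_d = 194: ω_n = √(σ²+ω_d²) = 211 rad/s, ζ = σ/ω_n = 0.397.
%OS = 100·exp(−πζ/√(1−ζ²)) = 25.7%.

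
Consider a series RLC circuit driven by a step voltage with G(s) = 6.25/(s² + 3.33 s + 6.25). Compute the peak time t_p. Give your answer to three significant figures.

t_p ≈ 1.68 s

ω_n = √6.25 = 2.50 rad/s; ζ = 3.33/(2·2.50) = 0.666.
The damped frequency ω_d = ω_n√(1−ζ²) = 1.86 rad/s. Then t_p = π/ω_d = 1.68 s.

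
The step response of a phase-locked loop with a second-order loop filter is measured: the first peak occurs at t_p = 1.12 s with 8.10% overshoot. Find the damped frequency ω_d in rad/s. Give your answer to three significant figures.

ω_d ≈ 2.80 rad/s

t_p = π/ω_d, so ω_d = π/1.12 = 2.80 rad/s.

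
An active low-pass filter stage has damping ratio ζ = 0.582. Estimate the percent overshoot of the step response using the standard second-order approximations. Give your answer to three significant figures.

%OS ≈ 10.6%

For an underdamped second-order system, %OS = 100·exp(−πζ/√(1−ζ²)).
πζ/√(1−ζ²) = π·0.582/√(1−0.339) = 2.248, so %OS = 100·e^(−2.248) = 10.6%.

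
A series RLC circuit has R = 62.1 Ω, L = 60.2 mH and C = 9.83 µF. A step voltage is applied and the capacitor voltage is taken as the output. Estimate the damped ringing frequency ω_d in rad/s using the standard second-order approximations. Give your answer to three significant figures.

For a series RLC circuit (capacitor voltage as output), ω_n = 1/√(LC) = 1/√(60.2 mH · 9.83 µF) = 1300 rad/s.
ζ = (R/2)·√(C/L) = (62.1/2)·√(9.83 µF/60.2 mH) = 0.397.
ω_d = 1300·√(1 − 0.397²) = 1190 rad/s.

ω_d ≈ 1190 rad/s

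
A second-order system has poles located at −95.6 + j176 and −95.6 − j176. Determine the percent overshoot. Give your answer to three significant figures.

%OS ≈ 18.2%

|pole| = ω_n = √(95.6² + 176²) = 200 rad/s; ζ = cos θ = σ/ω_n = 0.477.
%OS = 100 e^{−πζ/√(1−ζ²)} with ζ = 0.477 gives 18.2%.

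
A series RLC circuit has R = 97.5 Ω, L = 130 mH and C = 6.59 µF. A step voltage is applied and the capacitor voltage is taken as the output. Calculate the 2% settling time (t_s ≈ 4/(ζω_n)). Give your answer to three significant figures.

t_s ≈ 0.0107 s

For a series RLC circuit (capacitor voltage as output), ω_n = 1/√(LC) = 1/√(130 mH · 6.59 µF) = 1080 rad/s.
ζ = (R/2)·√(C/L) = (97.5/2)·√(6.59 µF/130 mH) = 0.347.
t_s ≈ 4/(ζω_n) = 0.0107 s.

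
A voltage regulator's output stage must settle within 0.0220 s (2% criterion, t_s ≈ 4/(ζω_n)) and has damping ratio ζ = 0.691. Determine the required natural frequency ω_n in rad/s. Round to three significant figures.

Rearranging t_s ≈ 4/(ζω_n) gives ω_n = 4/(ζ·t_s) = 4/(0.691 × 0.0220) = 263 rad/s.

ω_n ≈ 263 rad/s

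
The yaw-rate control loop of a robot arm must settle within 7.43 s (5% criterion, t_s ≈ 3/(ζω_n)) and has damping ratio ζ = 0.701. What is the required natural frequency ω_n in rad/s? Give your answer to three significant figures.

ω_n ≈ 0.576 rad/s

Rearranging t_s ≈ 3/(ζω_n) gives ω_n = 3/(ζ·t_s) = 3/(0.701 × 7.43) = 0.576 rad/s.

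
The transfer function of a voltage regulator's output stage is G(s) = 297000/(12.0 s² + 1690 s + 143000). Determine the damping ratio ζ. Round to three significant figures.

Dividing through by 12.0: denominator becomes s² + 140.8 s + 11920.
So ω_n = √11920 = 109 rad/s and ζ = 140.8/(2·109) = 0.645.

ζ ≈ 0.645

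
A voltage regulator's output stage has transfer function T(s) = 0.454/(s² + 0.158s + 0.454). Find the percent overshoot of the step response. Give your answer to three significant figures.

Matching coefficients with s² + 2ζω_n s + ω_n² gives ω_n² = 0.454 ⇒ ω_n = 0.674 rad/s, and ζ = 0.158/(2ω_n) = 0.117.
%OS = 100·exp(−πζ/√(1−ζ²)) = 69.0%.

%OS ≈ 69.0%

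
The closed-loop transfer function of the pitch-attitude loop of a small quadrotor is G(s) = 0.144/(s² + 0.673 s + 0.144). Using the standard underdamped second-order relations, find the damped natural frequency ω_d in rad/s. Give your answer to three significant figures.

ω_d ≈ 0.175 rad/s

Comparing the denominator to s² + 2ζω_n s + ω_n²: ω_n = √0.144 = 0.379 rad/s, and 2ζω_n = 0.673 so ζ = 0.673/(2·0.379) = 0.887.
ω_d = 0.379·√(1 − 0.887²) = 0.175 rad/s.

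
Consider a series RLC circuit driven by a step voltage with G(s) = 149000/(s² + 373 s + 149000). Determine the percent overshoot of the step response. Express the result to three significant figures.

%OS ≈ 17.7%

Comparing the denominator to s² + 2ζω_n s + ω_n²: ω_n = √149000 = 386 rad/s, and 2ζω_n = 373 so ζ = 373/(2·386) = 0.483.
Overshoot: exp(−π·0.483/√(1−0.483²)) = 0.177, i.e. 17.7%.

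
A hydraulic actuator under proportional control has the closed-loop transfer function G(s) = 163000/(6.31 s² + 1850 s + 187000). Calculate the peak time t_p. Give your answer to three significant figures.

t_p ≈ 0.0348 s

Dividing through by 6.31: denominator becomes s² + 293.2 s + 29640.
So ω_n = √29640 = 172 rad/s and ζ = 293.2/(2·172) = 0.852.
ω_d = 172·√(1 − 0.852²) = 90.3 rad/s. t_p = π/ω_d = 0.0348 s.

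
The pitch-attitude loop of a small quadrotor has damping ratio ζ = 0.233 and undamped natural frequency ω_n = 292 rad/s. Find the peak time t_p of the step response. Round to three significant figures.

The damped frequency is ω_d = ω_n√(1−ζ²) = 292·√(1−0.0543) = 284 rad/s.
Peak time t_p = π/ω_d = π/284 = 0.0111 s.

t_p ≈ 0.0111 s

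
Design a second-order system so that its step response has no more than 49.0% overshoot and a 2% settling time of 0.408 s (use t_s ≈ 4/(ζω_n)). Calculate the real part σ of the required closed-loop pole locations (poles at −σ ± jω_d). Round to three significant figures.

σ ≈ 9.80

The settling-time spec alone fixes σ = ζω_n = 4/t_s = 4/0.408 = 9.80.
(Overshoot then fixes ζ = 0.221 and hence ω_d = σ·√(1−ζ²)/ζ = 43.2 rad/s.)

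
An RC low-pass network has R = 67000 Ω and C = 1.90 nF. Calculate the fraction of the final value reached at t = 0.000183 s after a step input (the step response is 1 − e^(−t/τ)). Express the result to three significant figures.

τ = RC = 67000 × 1.90 nF = 0.000127 s.
y(t)/y_∞ = 1 − e^(−t/τ) = 1 − e^(−0.000183/0.000127) = 1 − e^(−1.44) = 0.762.

y/y_∞ ≈ 0.762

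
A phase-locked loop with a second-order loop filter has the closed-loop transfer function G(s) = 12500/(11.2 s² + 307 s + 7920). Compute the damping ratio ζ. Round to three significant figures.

ζ ≈ 0.515

Dividing through by 11.2: denominator becomes s² + 27.41 s + 707.1.
So ω_n = √707.1 = 26.6 rad/s and ζ = 27.41/(2·26.6) = 0.515.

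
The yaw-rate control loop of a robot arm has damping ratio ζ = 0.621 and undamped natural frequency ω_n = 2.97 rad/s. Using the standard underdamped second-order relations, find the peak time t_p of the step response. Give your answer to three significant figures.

t_p ≈ 1.35 s

The damped frequency is ω_d = ω_n√(1−ζ²) = 2.97·√(1−0.386) = 2.33 rad/s.
Peak time t_p = π/ω_d = π/2.33 = 1.35 s.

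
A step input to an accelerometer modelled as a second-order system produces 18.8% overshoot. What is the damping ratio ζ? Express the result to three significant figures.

Inverting the overshoot relation: ζ = |ln 0.188|/√(π² + ln²0.188) = 0.470.

ζ ≈ 0.470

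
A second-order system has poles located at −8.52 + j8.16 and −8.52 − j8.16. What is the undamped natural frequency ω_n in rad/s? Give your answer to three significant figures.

|pole| = ω_n = √(8.52² + 8.16²) = 11.8 rad/s; ζ = cos θ = σ/ω_n = 0.722.

ω_n ≈ 11.8 rad/s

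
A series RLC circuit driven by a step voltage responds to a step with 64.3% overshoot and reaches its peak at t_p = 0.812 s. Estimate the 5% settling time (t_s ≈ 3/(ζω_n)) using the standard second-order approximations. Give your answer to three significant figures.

The overshoot fixes ζ = −ln(OS)/√(π²+ln²(OS)) = 0.139.
From t_p = π/ω_d, ω_d = π/0.812 = 3.87 rad/s, so ω_n = ω_d/√(1−ζ²) = 3.91 rad/s.
t_s ≈ 3/(ζω_n) = 3/(0.139·3.91) = 5.52 s.

t_s ≈ 5.52 s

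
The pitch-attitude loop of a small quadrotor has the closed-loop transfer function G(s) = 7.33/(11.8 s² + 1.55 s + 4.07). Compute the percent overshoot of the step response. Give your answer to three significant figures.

Dividing through by 11.8: denominator becomes s² + 0.1314 s + 0.3449.
So ω_n = √0.3449 = 0.587 rad/s and ζ = 0.1314/(2·0.587) = 0.112.
%OS = 100·exp(−πζ/√(1−ζ²)) = 70.2%.

%OS ≈ 70.2%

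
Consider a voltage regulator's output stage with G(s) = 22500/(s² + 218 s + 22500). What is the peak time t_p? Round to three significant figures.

Matching coefficients with s² + 2ζω_n s + ω_n² gives ω_n² = 22500 ⇒ ω_n = 150 rad/s, and ζ = 218/(2ω_n) = 0.727.
ω_d = 150·√(1 − 0.727²) = 103 rad/s. Then t_p = π/ω_d = 0.0305 s.

t_p ≈ 0.0305 s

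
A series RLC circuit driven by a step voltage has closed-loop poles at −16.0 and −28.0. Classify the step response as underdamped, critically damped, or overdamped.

overdamped

Since the poles are distinct, negative and real, the response is overdamped.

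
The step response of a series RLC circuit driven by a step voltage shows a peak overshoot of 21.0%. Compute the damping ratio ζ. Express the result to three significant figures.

ζ = −ln(OS)/√(π² + (ln OS)²). With OS = 0.210, ln OS = −1.561 and ζ = 1.561/3.508 = 0.445.

ζ ≈ 0.445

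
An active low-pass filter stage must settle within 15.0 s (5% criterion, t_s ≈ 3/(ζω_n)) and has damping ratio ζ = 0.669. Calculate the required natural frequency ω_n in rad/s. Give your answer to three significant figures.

ω_n ≈ 0.299 rad/s

Rearranging t_s ≈ 3/(ζω_n) gives ω_n = 3/(ζ·t_s) = 3/(0.669 × 15.0) = 0.299 rad/s.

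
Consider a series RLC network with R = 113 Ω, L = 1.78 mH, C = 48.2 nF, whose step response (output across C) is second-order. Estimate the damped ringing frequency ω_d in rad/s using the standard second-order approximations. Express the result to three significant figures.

ω_d ≈ 103000 rad/s

For a series RLC circuit (capacitor voltage as output), ω_n = 1/√(LC) = 1/√(1.78 mH · 48.2 nF) = 108000 rad/s.
ζ = (R/2)·√(C/L) = (113/2)·√(48.2 nF/1.78 mH) = 0.294.
The damped frequency ω_d = ω_n√(1−ζ²) = 103000 rad/s.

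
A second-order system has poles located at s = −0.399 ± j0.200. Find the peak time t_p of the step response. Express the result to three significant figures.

t_p ≈ 15.7 s

t_p = π/ω_d with ω_d = 0.200 (the imaginary part), so t_p = 15.7 s.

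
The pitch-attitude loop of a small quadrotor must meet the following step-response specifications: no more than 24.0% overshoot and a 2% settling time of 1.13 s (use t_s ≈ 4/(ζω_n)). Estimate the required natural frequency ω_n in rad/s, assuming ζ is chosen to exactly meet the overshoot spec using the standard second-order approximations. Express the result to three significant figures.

ω_n ≈ 8.56 rad/s

Inverting the overshoot relation: ζ = |ln 0.240|/√(π² + ln²0.240) = 0.414.
From t_s ≈ 4/(ζω_n): ω_n = 4/(ζ·t_s) = 4/(0.414·1.13) = 8.56 rad/s.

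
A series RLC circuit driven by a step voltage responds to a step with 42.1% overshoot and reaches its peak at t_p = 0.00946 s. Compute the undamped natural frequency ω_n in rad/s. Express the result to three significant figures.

ζ from %OS: ζ = |ln 0.421|/√(π²+ln²0.421) = 0.265.
From t_p = π/ω_d, ω_d = π/0.00946 = 332 rad/s, so ω_n = ω_d/√(1−ζ²) = 344 rad/s.

ω_n ≈ 344 rad/s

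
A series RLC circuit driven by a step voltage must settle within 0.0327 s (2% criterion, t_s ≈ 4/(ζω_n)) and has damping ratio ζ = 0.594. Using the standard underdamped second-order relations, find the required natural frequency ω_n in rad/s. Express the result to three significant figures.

Rearranging t_s ≈ 4/(ζω_n) gives ω_n = 4/(ζ·t_s) = 4/(0.594 × 0.0327) = 206 rad/s.

ω_n ≈ 206 rad/s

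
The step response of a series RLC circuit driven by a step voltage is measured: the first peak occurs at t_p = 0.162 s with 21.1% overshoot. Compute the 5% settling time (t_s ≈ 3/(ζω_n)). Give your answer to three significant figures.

t_s ≈ 0.312 s

The overshoot fixes ζ = −ln(OS)/√(π²+ln²(OS)) = 0.444.
t_p = π/ω_d ⇒ ω_d = 19.4 rad/s; then ω_n = ω_d/√(1−ζ²) = 21.6 rad/s.
t_s ≈ 3/(ζω_n) = 3/(0.444·21.6) = 0.312 s.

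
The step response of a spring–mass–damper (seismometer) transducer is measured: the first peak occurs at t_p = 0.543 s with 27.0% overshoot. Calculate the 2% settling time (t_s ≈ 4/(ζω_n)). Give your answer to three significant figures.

t_s ≈ 1.66 s

The overshoot fixes ζ = −ln(OS)/√(π²+ln²(OS)) = 0.385.
From t_p = π/ω_d, ω_d = π/0.543 = 5.79 rad/s, so ω_n = ω_d/√(1−ζ²) = 6.27 rad/s.
t_s ≈ 4/(ζω_n) = 4/(0.385·6.27) = 1.66 s.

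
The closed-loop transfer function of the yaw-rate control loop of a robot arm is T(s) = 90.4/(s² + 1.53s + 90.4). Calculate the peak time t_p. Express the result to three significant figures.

t_p ≈ 0.331 s

ω_n = √90.4 = 9.51 rad/s; ζ = 1.53/(2·9.51) = 0.0805.
ω_d = 9.51·√(1 − 0.0805²) = 9.48 rad/s. Then t_p = π/ω_d = 0.331 s.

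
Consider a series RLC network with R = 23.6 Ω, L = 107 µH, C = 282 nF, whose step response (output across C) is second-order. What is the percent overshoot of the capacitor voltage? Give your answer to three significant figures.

%OS ≈ 9.15%

For a series RLC circuit (capacitor voltage as output), ω_n = 1/√(LC) = 1/√(107 µH · 282 nF) = 182000 rad/s.
ζ = (R/2)·√(C/L) = (23.6/2)·√(282 nF/107 µH) = 0.606.
%OS = 100 e^{−πζ/√(1−ζ²)} with ζ = 0.606 gives 9.15%.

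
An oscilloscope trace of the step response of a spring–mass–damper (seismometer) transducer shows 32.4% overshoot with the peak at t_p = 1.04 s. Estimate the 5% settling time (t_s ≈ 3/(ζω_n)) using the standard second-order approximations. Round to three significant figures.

The overshoot fixes ζ = −ln(OS)/√(π²+ln²(OS)) = 0.338.
t_p = π/ω_d ⇒ ω_d = 3.02 rad/s; then ω_n = ω_d/√(1−ζ²) = 3.21 rad/s.
t_s ≈ 3/(ζω_n) = 3/(0.338·3.21) = 2.77 s.

t_s ≈ 2.77 s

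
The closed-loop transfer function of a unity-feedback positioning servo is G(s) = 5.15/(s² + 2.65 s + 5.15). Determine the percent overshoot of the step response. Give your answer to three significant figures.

%OS ≈ 10.4%

Comparing the denominator to s² + 2ζω_n s + ω_n²: ω_n = √5.15 = 2.27 rad/s, and 2ζω_n = 2.65 so ζ = 2.65/(2·2.27) = 0.584.
Overshoot: exp(−π·0.584/√(1−0.584²)) = 0.104, i.e. 10.4%.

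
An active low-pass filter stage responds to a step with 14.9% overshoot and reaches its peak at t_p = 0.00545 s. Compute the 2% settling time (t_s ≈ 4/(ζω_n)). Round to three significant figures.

From the overshoot, ζ = −ln(OS)/√(π²+ln²(OS)) = 0.518.
From t_p = π/ω_d, ω_d = π/0.00545 = 576 rad/s, so ω_n = ω_d/√(1−ζ²) = 674 rad/s.
t_s ≈ 4/(ζω_n) = 4/(0.518·674) = 0.0115 s.

t_s ≈ 0.0115 s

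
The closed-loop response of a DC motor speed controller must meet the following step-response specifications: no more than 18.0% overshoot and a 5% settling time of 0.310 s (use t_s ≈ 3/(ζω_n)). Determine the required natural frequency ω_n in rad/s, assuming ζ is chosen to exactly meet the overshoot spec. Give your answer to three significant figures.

ζ = −ln(OS)/√(π² + (ln OS)²). With OS = 0.180, ln OS = −1.715 and ζ = 1.715/3.579 = 0.479.
Then ω_n = 3/(ζ t_s) = 3/(0.479 × 0.310) = 20.2 rad/s.

ω_n ≈ 20.2 rad/s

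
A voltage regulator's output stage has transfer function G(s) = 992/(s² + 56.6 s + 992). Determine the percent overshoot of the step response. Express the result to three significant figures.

ω_n = √992 = 31.5 rad/s; ζ = 56.6/(2·31.5) = 0.899.
%OS = 100·exp(−πζ/√(1−ζ²)) = 0.161%.

%OS ≈ 0.161%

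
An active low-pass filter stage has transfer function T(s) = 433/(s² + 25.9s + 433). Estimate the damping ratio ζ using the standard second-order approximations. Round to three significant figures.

ζ ≈ 0.622

ω_n = √433 = 20.8 rad/s; ζ = 25.9/(2·20.8) = 0.622.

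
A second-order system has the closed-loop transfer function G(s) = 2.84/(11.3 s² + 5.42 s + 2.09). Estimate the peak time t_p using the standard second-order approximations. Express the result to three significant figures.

t_p ≈ 8.80 s

Dividing through by 11.3: denominator becomes s² + 0.4796 s + 0.1850.
So ω_n = √0.1850 = 0.430 rad/s and ζ = 0.4796/(2·0.430) = 0.558.
ω_d = 0.430·√(1 − 0.558²) = 0.357 rad/s. t_p = π/ω_d = 8.80 s.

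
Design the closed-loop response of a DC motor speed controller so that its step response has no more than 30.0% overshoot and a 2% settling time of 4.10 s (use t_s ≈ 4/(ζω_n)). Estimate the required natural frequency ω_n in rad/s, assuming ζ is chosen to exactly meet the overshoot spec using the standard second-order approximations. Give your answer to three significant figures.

ω_n ≈ 2.73 rad/s

ζ = −ln(OS)/√(π² + (ln OS)²). With OS = 0.300, ln OS = −1.204 and ζ = 1.204/3.364 = 0.358.
Then ω_n = 4/(ζ t_s) = 4/(0.358 × 4.10) = 2.73 rad/s.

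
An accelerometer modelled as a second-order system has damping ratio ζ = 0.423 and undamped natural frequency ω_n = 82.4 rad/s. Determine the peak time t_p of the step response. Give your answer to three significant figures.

t_p ≈ 0.0421 s

The damped frequency is ω_d = ω_n√(1−ζ²) = 82.4·√(1−0.179) = 74.7 rad/s.
Peak time t_p = π/ω_d = π/74.7 = 0.0421 s.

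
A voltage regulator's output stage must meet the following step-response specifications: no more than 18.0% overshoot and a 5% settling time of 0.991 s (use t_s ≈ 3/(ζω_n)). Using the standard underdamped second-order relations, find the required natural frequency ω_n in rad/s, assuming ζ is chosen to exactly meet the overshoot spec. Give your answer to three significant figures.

ζ = −ln(OS)/√(π² + (ln OS)²). With OS = 0.180, ln OS = −1.715 and ζ = 1.715/3.579 = 0.479.
Then ω_n = 3/(ζ t_s) = 3/(0.479 × 0.991) = 6.32 rad/s.

ω_n ≈ 6.32 rad/s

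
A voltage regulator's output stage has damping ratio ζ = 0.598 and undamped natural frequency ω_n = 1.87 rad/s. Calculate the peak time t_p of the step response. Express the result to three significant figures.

t_p ≈ 2.10 s

The damped frequency is ω_d = ω_n√(1−ζ²) = 1.87·√(1−0.358) = 1.50 rad/s.
Peak time t_p = π/ω_d = π/1.50 = 2.10 s.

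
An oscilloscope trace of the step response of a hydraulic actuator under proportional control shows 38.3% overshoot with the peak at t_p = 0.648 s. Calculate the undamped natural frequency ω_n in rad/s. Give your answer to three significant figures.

ω_n ≈ 5.07 rad/s

The overshoot fixes ζ = −ln(OS)/√(π²+ln²(OS)) = 0.292.
t_p = π/ω_d ⇒ ω_d = 4.85 rad/s; then ω_n = ω_d/√(1−ζ²) = 5.07 rad/s.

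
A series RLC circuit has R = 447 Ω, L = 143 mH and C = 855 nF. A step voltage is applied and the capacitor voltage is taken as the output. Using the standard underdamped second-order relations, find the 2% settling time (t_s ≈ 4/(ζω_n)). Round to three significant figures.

For a series RLC circuit (capacitor voltage as output), ω_n = 1/√(LC) = 1/√(143 mH · 855 nF) = 2860 rad/s.
ζ = (R/2)·√(C/L) = (447/2)·√(855 nF/143 mH) = 0.547.
t_s ≈ 4/(ζω_n) = 0.00256 s.

t_s ≈ 0.00256 s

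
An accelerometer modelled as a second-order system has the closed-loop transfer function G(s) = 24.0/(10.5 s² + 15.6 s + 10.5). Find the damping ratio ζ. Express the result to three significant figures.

Dividing through by 10.5: denominator becomes s² + 1.486 s + 1.000.
So ω_n = √1.000 = 1.00 rad/s and ζ = 1.486/(2·1.00) = 0.743.

ζ ≈ 0.743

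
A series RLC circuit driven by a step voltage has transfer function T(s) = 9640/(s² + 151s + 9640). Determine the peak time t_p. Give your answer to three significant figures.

ω_n = √9640 = 98.2 rad/s; ζ = 151/(2·98.2) = 0.769.
ω_d = ω_n√(1−ζ²) = 62.8 rad/s. Then t_p = π/ω_d = 0.0501 s.

t_p ≈ 0.0501 s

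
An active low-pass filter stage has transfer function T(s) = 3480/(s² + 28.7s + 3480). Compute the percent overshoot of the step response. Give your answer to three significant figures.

%OS ≈ 45.5%

ω_n = √3480 = 59.0 rad/s; ζ = 28.7/(2·59.0) = 0.243.
Overshoot: exp(−π·0.243/√(1−0.243²)) = 0.455, i.e. 45.5%.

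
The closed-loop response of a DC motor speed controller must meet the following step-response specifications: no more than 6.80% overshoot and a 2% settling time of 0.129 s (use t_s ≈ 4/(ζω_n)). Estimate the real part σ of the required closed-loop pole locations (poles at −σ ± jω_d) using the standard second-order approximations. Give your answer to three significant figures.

The settling-time spec alone fixes σ = ζω_n = 4/t_s = 4/0.129 = 31.0.
(Overshoot then fixes ζ = 0.650 and hence ω_d = σ·√(1−ζ²)/ζ = 36.2 rad/s.)

σ ≈ 31.0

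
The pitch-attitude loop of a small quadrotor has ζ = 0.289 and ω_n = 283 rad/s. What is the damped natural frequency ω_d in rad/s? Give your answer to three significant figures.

ω_d = ω_n√(1−ζ²) = 283·√0.916 = 271 rad/s.

ω_d ≈ 271 rad/s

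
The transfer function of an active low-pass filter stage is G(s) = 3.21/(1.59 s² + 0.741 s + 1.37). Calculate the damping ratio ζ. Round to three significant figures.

ζ ≈ 0.251

Dividing through by 1.59: denominator becomes s² + 0.4660 s + 0.8616.
So ω_n = √0.8616 = 0.928 rad/s and ζ = 0.4660/(2·0.928) = 0.251.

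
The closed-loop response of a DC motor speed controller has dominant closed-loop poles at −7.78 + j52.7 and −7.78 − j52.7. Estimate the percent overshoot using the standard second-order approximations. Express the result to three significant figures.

The poles are at −σ ± jω_d with σ = 7.78 and ω_d = 52.7, so ω_n = √(σ²+ω_d²) = 53.3 rad/s and ζ = σ/ω_n = 0.146.
%OS = 100 e^{−πζ/√(1−ζ²)} with ζ = 0.146 gives 62.9%.

%OS ≈ 62.9%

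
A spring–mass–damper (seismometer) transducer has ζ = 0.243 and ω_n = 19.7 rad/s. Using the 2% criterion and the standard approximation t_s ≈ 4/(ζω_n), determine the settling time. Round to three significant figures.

t_s ≈ 0.836 s

t_s ≈ 4/(ζω_n) = 4/(0.243 × 19.7) = 0.836 s.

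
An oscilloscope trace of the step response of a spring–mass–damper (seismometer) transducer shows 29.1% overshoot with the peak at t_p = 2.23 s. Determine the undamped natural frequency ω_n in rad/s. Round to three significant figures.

ω_n ≈ 1.51 rad/s

From the overshoot, ζ = −ln(OS)/√(π²+ln²(OS)) = 0.366.
From t_p = π/ω_d, ω_d = π/2.23 = 1.41 rad/s, so ω_n = ω_d/√(1−ζ²) = 1.51 rad/s.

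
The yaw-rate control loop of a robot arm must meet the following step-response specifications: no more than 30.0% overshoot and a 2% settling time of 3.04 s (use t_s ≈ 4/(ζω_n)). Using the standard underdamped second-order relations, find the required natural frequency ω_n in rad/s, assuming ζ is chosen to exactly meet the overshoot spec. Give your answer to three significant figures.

ω_n ≈ 3.68 rad/s

ζ = −ln(OS)/√(π² + (ln OS)²). With OS = 0.300, ln OS = −1.204 and ζ = 1.204/3.364 = 0.358.
From t_s ≈ 4/(ζω_n): ω_n = 4/(ζ·t_s) = 4/(0.358·3.04) = 3.68 rad/s.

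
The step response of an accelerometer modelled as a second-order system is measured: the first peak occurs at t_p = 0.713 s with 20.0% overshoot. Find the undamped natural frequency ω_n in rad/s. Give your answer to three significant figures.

ζ from %OS: ζ = |ln 0.200|/√(π²+ln²0.200) = 0.456.
From t_p = π/ω_d, ω_d = π/0.713 = 4.41 rad/s, so ω_n = ω_d/√(1−ζ²) = 4.95 rad/s.

ω_n ≈ 4.95 rad/s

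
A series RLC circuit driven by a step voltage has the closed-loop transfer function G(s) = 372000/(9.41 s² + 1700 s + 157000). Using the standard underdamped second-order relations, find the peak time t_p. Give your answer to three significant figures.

t_p ≈ 0.0340 s

Dividing through by 9.41: denominator becomes s² + 180.7 s + 16680.
So ω_n = √16680 = 129 rad/s and ζ = 180.7/(2·129) = 0.699.
The damped frequency ω_d = ω_n√(1−ζ²) = 92.3 rad/s. t_p = π/ω_d = 0.0340 s.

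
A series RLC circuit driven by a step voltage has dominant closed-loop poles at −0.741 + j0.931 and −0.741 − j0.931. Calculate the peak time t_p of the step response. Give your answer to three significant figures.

t_p = π/ω_d with ω_d = 0.931 (the imaginary part), so t_p = 3.37 s.

t_p ≈ 3.37 s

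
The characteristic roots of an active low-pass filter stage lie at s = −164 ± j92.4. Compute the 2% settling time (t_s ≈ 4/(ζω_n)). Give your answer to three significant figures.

t_s ≈ 0.0244 s

For poles at −σ ± jω_d, ζω_n = σ = 164, so t_s ≈ 4/σ = 0.0244 s.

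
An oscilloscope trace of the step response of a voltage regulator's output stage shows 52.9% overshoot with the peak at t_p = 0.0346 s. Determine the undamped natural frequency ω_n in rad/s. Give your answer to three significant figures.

ω_n ≈ 92.6 rad/s

ζ from %OS: ζ = |ln 0.529|/√(π²+ln²0.529) = 0.199.
t_p = π/ω_d ⇒ ω_d = 90.8 rad/s; then ω_n = ω_d/√(1−ζ²) = 92.6 rad/s.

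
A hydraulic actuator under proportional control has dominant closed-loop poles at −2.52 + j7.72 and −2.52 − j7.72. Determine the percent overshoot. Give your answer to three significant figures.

%OS ≈ 35.9%

With σ = 2.52, ω_d = 7.72: ω_n = √(σ²+ω_d²) = 8.12 rad/s, ζ = σ/ω_n = 0.310.
%OS = 100·exp(−πζ/√(1−ζ²)) = 35.9%.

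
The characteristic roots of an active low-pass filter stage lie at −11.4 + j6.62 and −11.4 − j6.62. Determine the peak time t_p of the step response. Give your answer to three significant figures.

t_p ≈ 0.475 s

t_p = π/ω_d with ω_d = 6.62 (the imaginary part), so t_p = 0.475 s.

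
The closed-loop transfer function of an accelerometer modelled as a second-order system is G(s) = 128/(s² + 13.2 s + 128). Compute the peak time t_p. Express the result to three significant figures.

Comparing the denominator to s² + 2ζω_n s + ω_n²: ω_n = √128 = 11.3 rad/s, and 2ζω_n = 13.2 so ζ = 13.2/(2·11.3) = 0.583.
The damped frequency ω_d = ω_n√(1−ζ²) = 9.19 rad/s. Then t_p = π/ω_d = 0.342 s.

t_p ≈ 0.342 s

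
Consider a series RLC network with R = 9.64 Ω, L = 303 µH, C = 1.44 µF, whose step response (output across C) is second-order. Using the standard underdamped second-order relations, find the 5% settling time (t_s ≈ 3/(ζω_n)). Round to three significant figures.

t_s ≈ 0.000189 s

For a series RLC circuit (capacitor voltage as output), ω_n = 1/√(LC) = 1/√(303 µH · 1.44 µF) = 47900 rad/s.
ζ = (R/2)·√(C/L) = (9.64/2)·√(1.44 µF/303 µH) = 0.332.
t_s ≈ 3/(ζω_n) = 0.000189 s.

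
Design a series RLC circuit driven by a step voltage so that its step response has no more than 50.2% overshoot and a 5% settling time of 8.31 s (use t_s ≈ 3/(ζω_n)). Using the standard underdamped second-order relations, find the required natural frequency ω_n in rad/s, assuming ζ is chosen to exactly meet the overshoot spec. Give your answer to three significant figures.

Inverting the overshoot relation: ζ = |ln 0.502|/√(π² + ln²0.502) = 0.214.
Then ω_n = 3/(ζ t_s) = 3/(0.214 × 8.31) = 1.68 rad/s.

ω_n ≈ 1.68 rad/s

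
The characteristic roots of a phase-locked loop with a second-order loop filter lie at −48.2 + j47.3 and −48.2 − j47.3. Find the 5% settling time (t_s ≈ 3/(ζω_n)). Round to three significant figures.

t_s ≈ 0.0622 s

For poles at −σ ± jω_d, ζω_n = σ = 48.2, so t_s ≈ 3/σ = 0.0622 s.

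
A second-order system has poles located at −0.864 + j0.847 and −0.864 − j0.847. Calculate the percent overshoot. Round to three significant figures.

The poles are at −σ ± jω_d with σ = 0.864 and ω_d = 0.847, so ω_n = √(σ²+ω_d²) = 1.21 rad/s and ζ = σ/ω_n = 0.714.
%OS = 100·exp(−πζ/√(1−ζ²)) = 4.06%.

%OS ≈ 4.06%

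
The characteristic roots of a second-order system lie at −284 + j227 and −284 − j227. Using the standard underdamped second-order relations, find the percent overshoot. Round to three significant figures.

The poles are at −σ ± jω_d with σ = 284 and ω_d = 227, so ω_n = √(σ²+ω_d²) = 364 rad/s and ζ = σ/ω_n = 0.781.
%OS = 100 e^{−πζ/√(1−ζ²)} with ζ = 0.781 gives 1.96%.

%OS ≈ 1.96%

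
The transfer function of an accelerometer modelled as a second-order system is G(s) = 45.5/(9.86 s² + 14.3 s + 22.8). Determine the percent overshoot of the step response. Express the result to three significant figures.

Dividing through by 9.86: denominator becomes s² + 1.450 s + 2.312.
So ω_n = √2.312 = 1.52 rad/s and ζ = 1.450/(2·1.52) = 0.477.
Overshoot: exp(−π·0.477/√(1−0.477²)) = 0.182, i.e. 18.2%.

%OS ≈ 18.2%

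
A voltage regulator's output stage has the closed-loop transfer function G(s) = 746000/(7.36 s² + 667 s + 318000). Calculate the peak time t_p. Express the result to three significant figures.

Dividing through by 7.36: denominator becomes s² + 90.62 s + 43210.
So ω_n = √43210 = 208 rad/s and ζ = 90.62/(2·208) = 0.218.
ω_d = 208·√(1 − 0.218²) = 203 rad/s. t_p = π/ω_d = 0.0155 s.

t_p ≈ 0.0155 s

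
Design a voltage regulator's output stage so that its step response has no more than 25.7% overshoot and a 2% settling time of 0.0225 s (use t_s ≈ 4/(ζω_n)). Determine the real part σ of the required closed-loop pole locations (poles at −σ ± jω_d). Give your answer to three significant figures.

The settling-time spec alone fixes σ = ζω_n = 4/t_s = 4/0.0225 = 178.
(Overshoot then fixes ζ = 0.397 and hence ω_d = σ·√(1−ζ²)/ζ = 411 rad/s.)

σ ≈ 178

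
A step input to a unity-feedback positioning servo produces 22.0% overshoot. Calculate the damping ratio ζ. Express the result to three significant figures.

ζ ≈ 0.434

Inverting the overshoot relation: ζ = |ln 0.220|/√(π² + ln²0.220) = 0.434.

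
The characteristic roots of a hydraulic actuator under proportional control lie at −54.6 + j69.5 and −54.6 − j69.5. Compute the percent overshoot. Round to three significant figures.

With σ = 54.6, ω_d = 69.5: ω_n = √(σ²+ω_d²) = 88.4 rad/s, ζ = σ/ω_n = 0.618.
%OS = 100·exp(−πζ/√(1−ζ²)) = 8.47%.

%OS ≈ 8.47%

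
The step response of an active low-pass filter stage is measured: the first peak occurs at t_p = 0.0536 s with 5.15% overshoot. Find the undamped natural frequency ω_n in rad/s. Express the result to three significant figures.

ω_n ≈ 80.6 rad/s

From the overshoot, ζ = −ln(OS)/√(π²+ln²(OS)) = 0.687.
From t_p = π/ω_d, ω_d = π/0.0536 = 58.6 rad/s, so ω_n = ω_d/√(1−ζ²) = 80.6 rad/s.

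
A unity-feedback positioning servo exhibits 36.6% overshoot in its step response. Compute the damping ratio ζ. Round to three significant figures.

Inverting the overshoot relation: ζ = |ln 0.366|/√(π² + ln²0.366) = 0.305.

ζ ≈ 0.305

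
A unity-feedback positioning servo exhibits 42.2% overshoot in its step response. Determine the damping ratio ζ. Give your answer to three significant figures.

ζ ≈ 0.265

ζ = −ln(OS)/√(π² + (ln OS)²). With OS = 0.422, ln OS = −0.8627 and ζ = 0.8627/3.258 = 0.265.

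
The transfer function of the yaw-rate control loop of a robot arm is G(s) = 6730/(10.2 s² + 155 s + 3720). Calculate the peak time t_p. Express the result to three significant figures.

Dividing through by 10.2: denominator becomes s² + 15.20 s + 364.7.
So ω_n = √364.7 = 19.1 rad/s and ζ = 15.20/(2·19.1) = 0.398.
ω_d = ω_n√(1−ζ²) = 17.5 rad/s. t_p = π/ω_d = 0.179 s.

t_p ≈ 0.179 s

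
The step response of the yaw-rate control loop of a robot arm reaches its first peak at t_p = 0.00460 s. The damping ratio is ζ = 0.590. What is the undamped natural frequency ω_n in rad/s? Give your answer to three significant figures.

Peak time t_p = π/ω_d, so ω_d = π/t_p = π/0.00460 = 683 rad/s.
ω_n = ω_d/√(1−ζ²) = 683/√0.652 = 846 rad/s.

ω_n ≈ 846 rad/s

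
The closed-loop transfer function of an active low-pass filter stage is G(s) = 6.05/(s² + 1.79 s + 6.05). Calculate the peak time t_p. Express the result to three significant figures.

t_p ≈ 1.37 s

Matching coefficients with s² + 2ζω_n s + ω_n² gives ω_n² = 6.05 ⇒ ω_n = 2.46 rad/s, and ζ = 1.79/(2ω_n) = 0.364.
ω_d = ω_n√(1−ζ²) = 2.29 rad/s. Then t_p = π/ω_d = 1.37 s.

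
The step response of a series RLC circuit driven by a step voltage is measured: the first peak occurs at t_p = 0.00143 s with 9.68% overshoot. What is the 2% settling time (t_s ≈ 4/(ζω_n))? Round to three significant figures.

From the overshoot, ζ = −ln(OS)/√(π²+ln²(OS)) = 0.597.
From t_p = π/ω_d, ω_d = π/0.00143 = 2200 rad/s, so ω_n = ω_d/√(1−ζ²) = 2740 rad/s.
t_s ≈ 4/(ζω_n) = 4/(0.597·2740) = 0.00245 s.

t_s ≈ 0.00245 s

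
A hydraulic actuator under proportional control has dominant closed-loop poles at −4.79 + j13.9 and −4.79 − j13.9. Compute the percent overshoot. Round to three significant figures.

%OS ≈ 33.9%

With σ = 4.79, ω_d = 13.9: ω_n = √(σ²+ω_d²) = 14.7 rad/s, ζ = σ/ω_n = 0.326.
%OS = 100 e^{−πζ/√(1−ζ²)} with ζ = 0.326 gives 33.9%.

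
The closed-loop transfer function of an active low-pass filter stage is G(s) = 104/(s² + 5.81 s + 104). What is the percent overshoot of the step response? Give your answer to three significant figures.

%OS ≈ 39.3%

Matching coefficients with s² + 2ζω_n s + ω_n² gives ω_n² = 104 ⇒ ω_n = 10.2 rad/s, and ζ = 5.81/(2ω_n) = 0.285.
Overshoot: exp(−π·0.285/√(1−0.285²)) = 0.393, i.e. 39.3%.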